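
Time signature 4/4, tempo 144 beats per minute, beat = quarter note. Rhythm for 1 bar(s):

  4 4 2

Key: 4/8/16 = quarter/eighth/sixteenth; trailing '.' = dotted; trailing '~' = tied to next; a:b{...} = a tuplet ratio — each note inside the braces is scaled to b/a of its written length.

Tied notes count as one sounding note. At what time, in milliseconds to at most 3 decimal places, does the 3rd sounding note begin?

1. 0.0ms @ 0 + 416.667ms (1)
2. 416.667ms @ 1 + 416.667ms (1)
3. 833.333ms @ 2 + 833.333ms (2)

note 3 onset = 2b = 833.333ms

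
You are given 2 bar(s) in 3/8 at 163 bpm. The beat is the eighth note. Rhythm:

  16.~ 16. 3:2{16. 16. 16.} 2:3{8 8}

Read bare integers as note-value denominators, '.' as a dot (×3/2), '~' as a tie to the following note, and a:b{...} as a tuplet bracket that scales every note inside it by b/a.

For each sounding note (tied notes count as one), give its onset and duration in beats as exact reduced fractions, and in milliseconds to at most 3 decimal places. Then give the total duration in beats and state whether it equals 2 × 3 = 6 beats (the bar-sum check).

1) 0.0ms=0b +552.147ms=3/2b
2) 552.147ms=3/2b +184.049ms=1/2b
3) 736.196ms=2b +184.049ms=1/2b
4) 920.245ms=5/2b +184.049ms=1/2b
5) 1104.294ms=3b +552.147ms=3/2b
6) 1656.442ms=9/2b +552.147ms=3/2b
Σ=6b of 6 (163bpm 3/8) — PASS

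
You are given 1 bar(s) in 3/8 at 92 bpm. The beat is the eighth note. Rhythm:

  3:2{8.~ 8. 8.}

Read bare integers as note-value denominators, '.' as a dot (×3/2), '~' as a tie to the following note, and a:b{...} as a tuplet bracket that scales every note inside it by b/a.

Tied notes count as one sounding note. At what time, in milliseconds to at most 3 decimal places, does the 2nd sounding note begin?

1. 0.0ms @ 0 + 1304.348ms (2)
2. 1304.348ms @ 2 + 652.174ms (1)

note 2 onset = 2b = 1304.348ms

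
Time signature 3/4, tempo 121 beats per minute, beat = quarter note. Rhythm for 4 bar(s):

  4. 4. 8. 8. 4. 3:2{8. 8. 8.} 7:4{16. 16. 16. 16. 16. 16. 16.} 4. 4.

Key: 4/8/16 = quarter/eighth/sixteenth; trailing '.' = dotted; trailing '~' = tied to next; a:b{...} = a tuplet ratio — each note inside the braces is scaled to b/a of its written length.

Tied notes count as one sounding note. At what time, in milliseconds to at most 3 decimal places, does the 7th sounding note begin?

note 7 onset = 13/2b = 3223.14ms

1. 0.0ms @ 0 + 743.802ms (3/2)
2. 743.802ms @ 3/2 + 743.802ms (3/2)
3. 1487.603ms @ 3 + 371.901ms (3/4)
4. 1859.504ms @ 15/4 + 371.901ms (3/4)
5. 2231.405ms @ 9/2 + 743.802ms (3/2)
6. 2975.207ms @ 6 + 247.934ms (1/2)
7. 3223.14ms @ 13/2 + 247.934ms (1/2)
8. 3471.074ms @ 7 + 247.934ms (1/2)
9. 3719.008ms @ 15/2 + 106.257ms (3/14)
10. 3825.266ms @ 54/7 + 106.257ms (3/14)
11. 3931.523ms @ 111/14 + 106.257ms (3/14)
12. 4037.78ms @ 57/7 + 106.257ms (3/14)
13. 4144.038ms @ 117/14 + 106.257ms (3/14)
14. 4250.295ms @ 60/7 + 106.257ms (3/14)
15. 4356.553ms @ 123/14 + 106.257ms (3/14)
16. 4462.81ms @ 9 + 743.802ms (3/2)
17. 5206.612ms @ 21/2 + 743.802ms (3/2)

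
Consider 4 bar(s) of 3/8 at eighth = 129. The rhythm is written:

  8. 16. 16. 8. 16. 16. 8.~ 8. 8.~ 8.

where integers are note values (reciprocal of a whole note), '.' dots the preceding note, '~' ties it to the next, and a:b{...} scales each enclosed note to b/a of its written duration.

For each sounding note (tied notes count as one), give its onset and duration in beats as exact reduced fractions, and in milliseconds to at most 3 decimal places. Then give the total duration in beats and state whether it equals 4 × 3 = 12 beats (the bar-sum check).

1) 0.0ms=0b +697.674ms=3/2b
2) 697.674ms=3/2b +348.837ms=3/4b
3) 1046.512ms=9/4b +348.837ms=3/4b
4) 1395.349ms=3b +697.674ms=3/2b
5) 2093.023ms=9/2b +348.837ms=3/4b
6) 2441.86ms=21/4b +348.837ms=3/4b
7) 2790.698ms=6b +1395.349ms=3b
8) 4186.047ms=9b +1395.349ms=3b
Σ=12b of 12 (129bpm 3/8) — PASS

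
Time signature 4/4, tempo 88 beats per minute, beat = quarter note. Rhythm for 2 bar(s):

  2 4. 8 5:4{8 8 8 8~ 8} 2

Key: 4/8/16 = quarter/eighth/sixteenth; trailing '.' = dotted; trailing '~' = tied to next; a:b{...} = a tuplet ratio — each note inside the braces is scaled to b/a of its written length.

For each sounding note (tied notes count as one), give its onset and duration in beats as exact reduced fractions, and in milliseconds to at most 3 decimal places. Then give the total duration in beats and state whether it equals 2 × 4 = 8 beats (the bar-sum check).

1) 0.0ms=0b +1363.636ms=2b
2) 1363.636ms=2b +1022.727ms=3/2b
3) 2386.364ms=7/2b +340.909ms=1/2b
4) 2727.273ms=4b +272.727ms=2/5b
5) 3000.0ms=22/5b +272.727ms=2/5b
6) 3272.727ms=24/5b +272.727ms=2/5b
7) 3545.455ms=26/5b +545.455ms=4/5b
8) 4090.909ms=6b +1363.636ms=2b
Σ=8b of 8 (88bpm 4/4) — PASS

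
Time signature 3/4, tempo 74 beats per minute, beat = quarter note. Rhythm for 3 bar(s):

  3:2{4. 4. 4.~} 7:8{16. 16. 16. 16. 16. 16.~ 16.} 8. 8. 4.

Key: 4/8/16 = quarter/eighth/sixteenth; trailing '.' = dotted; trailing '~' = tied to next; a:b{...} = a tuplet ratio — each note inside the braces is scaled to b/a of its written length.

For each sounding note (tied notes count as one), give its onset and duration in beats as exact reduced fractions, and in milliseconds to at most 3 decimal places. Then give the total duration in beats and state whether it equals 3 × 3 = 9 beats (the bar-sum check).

1) 0.0ms=0b +810.811ms=1b
2) 810.811ms=1b +810.811ms=1b
3) 1621.622ms=2b +1158.301ms=10/7b
4) 2779.923ms=24/7b +347.49ms=3/7b
5) 3127.413ms=27/7b +347.49ms=3/7b
6) 3474.903ms=30/7b +347.49ms=3/7b
7) 3822.394ms=33/7b +347.49ms=3/7b
8) 4169.884ms=36/7b +694.981ms=6/7b
9) 4864.865ms=6b +608.108ms=3/4b
10) 5472.973ms=27/4b +608.108ms=3/4b
11) 6081.081ms=15/2b +1216.216ms=3/2b
Σ=9b of 9 (74bpm 3/4) — PASS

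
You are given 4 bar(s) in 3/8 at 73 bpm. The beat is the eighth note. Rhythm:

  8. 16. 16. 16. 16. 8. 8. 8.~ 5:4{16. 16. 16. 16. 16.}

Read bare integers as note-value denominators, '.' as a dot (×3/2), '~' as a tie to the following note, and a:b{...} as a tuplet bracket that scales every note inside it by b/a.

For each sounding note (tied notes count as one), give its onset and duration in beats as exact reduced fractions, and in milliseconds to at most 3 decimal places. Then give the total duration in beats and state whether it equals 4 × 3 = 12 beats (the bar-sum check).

1) 0.0ms=0b +1232.877ms=3/2b
2) 1232.877ms=3/2b +616.438ms=3/4b
3) 1849.315ms=9/4b +616.438ms=3/4b
4) 2465.753ms=3b +616.438ms=3/4b
5) 3082.192ms=15/4b +616.438ms=3/4b
6) 3698.63ms=9/2b +1232.877ms=3/2b
7) 4931.507ms=6b +1232.877ms=3/2b
8) 6164.384ms=15/2b +1726.027ms=21/10b
9) 7890.411ms=48/5b +493.151ms=3/5b
10) 8383.562ms=51/5b +493.151ms=3/5b
11) 8876.712ms=54/5b +493.151ms=3/5b
12) 9369.863ms=57/5b +493.151ms=3/5b
Σ=12b of 12 (73bpm 3/8) — PASS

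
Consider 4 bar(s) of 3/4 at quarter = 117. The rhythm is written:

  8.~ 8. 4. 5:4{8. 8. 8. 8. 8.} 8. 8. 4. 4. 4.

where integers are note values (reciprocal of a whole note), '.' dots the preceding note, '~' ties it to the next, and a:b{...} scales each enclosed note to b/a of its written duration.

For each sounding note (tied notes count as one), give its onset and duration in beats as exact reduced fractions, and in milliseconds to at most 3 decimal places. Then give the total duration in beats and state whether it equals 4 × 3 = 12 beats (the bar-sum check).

1) 0.0ms=0b +769.231ms=3/2b
2) 769.231ms=3/2b +769.231ms=3/2b
3) 1538.462ms=3b +307.692ms=3/5b
4) 1846.154ms=18/5b +307.692ms=3/5b
5) 2153.846ms=21/5b +307.692ms=3/5b
6) 2461.538ms=24/5b +307.692ms=3/5b
7) 2769.231ms=27/5b +307.692ms=3/5b
8) 3076.923ms=6b +384.615ms=3/4b
9) 3461.538ms=27/4b +384.615ms=3/4b
10) 3846.154ms=15/2b +769.231ms=3/2b
11) 4615.385ms=9b +769.231ms=3/2b
12) 5384.615ms=21/2b +769.231ms=3/2b
Σ=12b of 12 (117bpm 3/4) — PASS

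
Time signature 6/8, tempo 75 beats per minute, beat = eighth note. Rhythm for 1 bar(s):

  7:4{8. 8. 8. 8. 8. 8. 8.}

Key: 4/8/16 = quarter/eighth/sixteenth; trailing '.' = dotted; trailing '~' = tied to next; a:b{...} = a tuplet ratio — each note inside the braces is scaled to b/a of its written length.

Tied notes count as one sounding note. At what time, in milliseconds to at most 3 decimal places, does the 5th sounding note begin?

note 5 onset = 24/7b = 2742.857ms

1. 0.0ms @ 0 + 685.714ms (6/7)
2. 685.714ms @ 6/7 + 685.714ms (6/7)
3. 1371.429ms @ 12/7 + 685.714ms (6/7)
4. 2057.143ms @ 18/7 + 685.714ms (6/7)
5. 2742.857ms @ 24/7 + 685.714ms (6/7)
6. 3428.571ms @ 30/7 + 685.714ms (6/7)
7. 4114.286ms @ 36/7 + 685.714ms (6/7)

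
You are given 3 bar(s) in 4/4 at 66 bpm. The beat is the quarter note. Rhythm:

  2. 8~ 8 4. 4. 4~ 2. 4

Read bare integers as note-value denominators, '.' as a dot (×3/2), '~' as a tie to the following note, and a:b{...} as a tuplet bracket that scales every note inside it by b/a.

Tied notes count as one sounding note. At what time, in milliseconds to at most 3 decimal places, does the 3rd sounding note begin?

note 3 onset = 4b = 3636.364ms

1. 0.0ms @ 0 + 2727.273ms (3)
2. 2727.273ms @ 3 + 909.091ms (1)
3. 3636.364ms @ 4 + 1363.636ms (3/2)
4. 5000.0ms @ 11/2 + 1363.636ms (3/2)
5. 6363.636ms @ 7 + 3636.364ms (4)
6. 10000.0ms @ 11 + 909.091ms (1)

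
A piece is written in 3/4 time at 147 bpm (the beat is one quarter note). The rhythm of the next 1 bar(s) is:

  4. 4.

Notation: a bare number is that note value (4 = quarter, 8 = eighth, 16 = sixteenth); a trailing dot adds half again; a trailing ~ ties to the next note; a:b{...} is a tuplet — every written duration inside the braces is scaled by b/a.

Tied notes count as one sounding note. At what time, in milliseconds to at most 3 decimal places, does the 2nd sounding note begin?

1. 0.0ms @ 0 + 612.245ms (3/2)
2. 612.245ms @ 3/2 + 612.245ms (3/2)

note 2 onset = 3/2b = 612.245ms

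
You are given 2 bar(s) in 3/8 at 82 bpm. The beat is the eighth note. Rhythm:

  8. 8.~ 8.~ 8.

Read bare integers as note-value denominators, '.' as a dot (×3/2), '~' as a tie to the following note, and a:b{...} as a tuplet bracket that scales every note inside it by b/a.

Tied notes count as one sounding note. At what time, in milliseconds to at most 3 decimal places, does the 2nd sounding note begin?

note 2 onset = 3/2b = 1097.561ms

1. 0.0ms @ 0 + 1097.561ms (3/2)
2. 1097.561ms @ 3/2 + 3292.683ms (9/2)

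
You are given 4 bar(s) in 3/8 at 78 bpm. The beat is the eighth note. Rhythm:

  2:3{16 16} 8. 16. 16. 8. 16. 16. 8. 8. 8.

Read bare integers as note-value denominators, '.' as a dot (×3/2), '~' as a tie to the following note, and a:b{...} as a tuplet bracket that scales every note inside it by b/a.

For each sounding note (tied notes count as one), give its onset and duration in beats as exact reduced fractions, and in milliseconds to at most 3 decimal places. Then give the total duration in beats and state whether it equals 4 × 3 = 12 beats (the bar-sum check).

1) 0.0ms=0b +576.923ms=3/4b
2) 576.923ms=3/4b +576.923ms=3/4b
3) 1153.846ms=3/2b +1153.846ms=3/2b
4) 2307.692ms=3b +576.923ms=3/4b
5) 2884.615ms=15/4b +576.923ms=3/4b
6) 3461.538ms=9/2b +1153.846ms=3/2b
7) 4615.385ms=6b +576.923ms=3/4b
8) 5192.308ms=27/4b +576.923ms=3/4b
9) 5769.231ms=15/2b +1153.846ms=3/2b
10) 6923.077ms=9b +1153.846ms=3/2b
11) 8076.923ms=21/2b +1153.846ms=3/2b
Σ=12b of 12 (78bpm 3/8) — PASS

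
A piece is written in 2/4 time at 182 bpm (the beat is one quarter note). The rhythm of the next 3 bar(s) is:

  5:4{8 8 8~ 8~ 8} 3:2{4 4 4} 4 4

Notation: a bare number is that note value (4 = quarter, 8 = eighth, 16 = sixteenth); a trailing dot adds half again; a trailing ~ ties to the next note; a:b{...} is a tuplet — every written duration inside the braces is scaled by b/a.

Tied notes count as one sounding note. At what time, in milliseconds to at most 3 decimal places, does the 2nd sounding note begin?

1. 0.0ms @ 0 + 131.868ms (2/5)
2. 131.868ms @ 2/5 + 131.868ms (2/5)
3. 263.736ms @ 4/5 + 395.604ms (6/5)
4. 659.341ms @ 2 + 219.78ms (2/3)
5. 879.121ms @ 8/3 + 219.78ms (2/3)
6. 1098.901ms @ 10/3 + 219.78ms (2/3)
7. 1318.681ms @ 4 + 329.67ms (1)
8. 1648.352ms @ 5 + 329.67ms (1)

note 2 onset = 2/5b = 131.868ms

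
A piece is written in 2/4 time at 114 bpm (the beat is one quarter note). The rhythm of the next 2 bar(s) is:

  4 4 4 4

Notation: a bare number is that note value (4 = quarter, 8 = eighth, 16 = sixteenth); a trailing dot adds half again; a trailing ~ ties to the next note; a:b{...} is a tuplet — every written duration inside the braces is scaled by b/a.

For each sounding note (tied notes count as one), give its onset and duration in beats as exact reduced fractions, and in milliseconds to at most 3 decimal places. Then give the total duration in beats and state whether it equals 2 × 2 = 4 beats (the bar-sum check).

1) 0.0ms=0b +526.316ms=1b
2) 526.316ms=1b +526.316ms=1b
3) 1052.632ms=2b +526.316ms=1b
4) 1578.947ms=3b +526.316ms=1b
Σ=4b of 4 (114bpm 2/4) — PASS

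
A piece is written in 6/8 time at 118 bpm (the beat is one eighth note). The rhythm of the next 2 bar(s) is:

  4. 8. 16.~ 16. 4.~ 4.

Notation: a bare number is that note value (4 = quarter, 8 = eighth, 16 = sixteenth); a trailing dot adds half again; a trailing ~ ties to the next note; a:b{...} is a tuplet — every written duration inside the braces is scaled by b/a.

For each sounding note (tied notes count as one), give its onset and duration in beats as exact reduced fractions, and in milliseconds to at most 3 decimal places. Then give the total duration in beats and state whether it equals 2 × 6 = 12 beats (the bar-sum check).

1) 0.0ms=0b +1525.424ms=3b
2) 1525.424ms=3b +762.712ms=3/2b
3) 2288.136ms=9/2b +762.712ms=3/2b
4) 3050.847ms=6b +3050.847ms=6b
Σ=12b of 12 (118bpm 6/8) — PASS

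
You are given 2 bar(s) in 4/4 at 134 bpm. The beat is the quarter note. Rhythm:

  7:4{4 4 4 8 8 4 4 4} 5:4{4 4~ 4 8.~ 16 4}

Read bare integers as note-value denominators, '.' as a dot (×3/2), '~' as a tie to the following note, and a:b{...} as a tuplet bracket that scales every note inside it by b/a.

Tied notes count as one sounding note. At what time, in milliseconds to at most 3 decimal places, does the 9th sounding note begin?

note 9 onset = 4b = 1791.045ms

1. 0.0ms @ 0 + 255.864ms (4/7)
2. 255.864ms @ 4/7 + 255.864ms (4/7)
3. 511.727ms @ 8/7 + 255.864ms (4/7)
4. 767.591ms @ 12/7 + 127.932ms (2/7)
5. 895.522ms @ 2 + 127.932ms (2/7)
6. 1023.454ms @ 16/7 + 255.864ms (4/7)
7. 1279.318ms @ 20/7 + 255.864ms (4/7)
8. 1535.181ms @ 24/7 + 255.864ms (4/7)
9. 1791.045ms @ 4 + 358.209ms (4/5)
10. 2149.254ms @ 24/5 + 716.418ms (8/5)
11. 2865.672ms @ 32/5 + 358.209ms (4/5)
12. 3223.881ms @ 36/5 + 358.209ms (4/5)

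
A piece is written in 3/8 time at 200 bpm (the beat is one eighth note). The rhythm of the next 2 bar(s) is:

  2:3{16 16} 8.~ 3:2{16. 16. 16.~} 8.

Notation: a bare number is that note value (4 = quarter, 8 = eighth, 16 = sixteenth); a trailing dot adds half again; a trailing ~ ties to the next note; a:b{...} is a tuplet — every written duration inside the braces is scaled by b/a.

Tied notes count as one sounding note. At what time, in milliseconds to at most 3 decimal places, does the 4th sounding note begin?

note 4 onset = 7/2b = 1050.0ms

1. 0.0ms @ 0 + 225.0ms (3/4)
2. 225.0ms @ 3/4 + 225.0ms (3/4)
3. 450.0ms @ 3/2 + 600.0ms (2)
4. 1050.0ms @ 7/2 + 150.0ms (1/2)
5. 1200.0ms @ 4 + 600.0ms (2)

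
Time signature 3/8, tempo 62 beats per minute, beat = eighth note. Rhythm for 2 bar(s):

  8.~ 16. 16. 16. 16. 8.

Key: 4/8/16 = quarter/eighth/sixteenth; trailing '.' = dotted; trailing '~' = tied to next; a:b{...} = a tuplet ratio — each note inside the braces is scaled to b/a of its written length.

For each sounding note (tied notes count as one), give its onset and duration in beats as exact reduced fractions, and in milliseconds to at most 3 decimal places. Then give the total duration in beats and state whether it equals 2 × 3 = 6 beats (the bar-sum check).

1) 0.0ms=0b +2177.419ms=9/4b
2) 2177.419ms=9/4b +725.806ms=3/4b
3) 2903.226ms=3b +725.806ms=3/4b
4) 3629.032ms=15/4b +725.806ms=3/4b
5) 4354.839ms=9/2b +1451.613ms=3/2b
Σ=6b of 6 (62bpm 3/8) — PASS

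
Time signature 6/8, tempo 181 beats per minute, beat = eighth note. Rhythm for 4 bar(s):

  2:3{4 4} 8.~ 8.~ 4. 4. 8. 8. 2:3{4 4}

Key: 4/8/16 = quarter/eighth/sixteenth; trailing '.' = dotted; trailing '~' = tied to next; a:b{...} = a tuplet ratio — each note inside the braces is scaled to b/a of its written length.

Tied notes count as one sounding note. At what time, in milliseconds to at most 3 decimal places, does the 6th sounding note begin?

note 6 onset = 33/2b = 5469.613ms

1. 0.0ms @ 0 + 994.475ms (3)
2. 994.475ms @ 3 + 994.475ms (3)
3. 1988.95ms @ 6 + 1988.95ms (6)
4. 3977.901ms @ 12 + 994.475ms (3)
5. 4972.376ms @ 15 + 497.238ms (3/2)
6. 5469.613ms @ 33/2 + 497.238ms (3/2)
7. 5966.851ms @ 18 + 994.475ms (3)
8. 6961.326ms @ 21 + 994.475ms (3)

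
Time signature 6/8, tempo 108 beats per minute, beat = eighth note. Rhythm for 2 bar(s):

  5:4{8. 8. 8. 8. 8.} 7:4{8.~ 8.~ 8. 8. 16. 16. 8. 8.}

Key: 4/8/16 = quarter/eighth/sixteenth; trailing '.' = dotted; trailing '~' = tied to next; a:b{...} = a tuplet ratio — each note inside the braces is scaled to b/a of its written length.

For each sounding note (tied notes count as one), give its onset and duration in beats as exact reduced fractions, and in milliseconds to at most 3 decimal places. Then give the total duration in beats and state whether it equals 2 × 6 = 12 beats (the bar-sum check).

1) 0.0ms=0b +666.667ms=6/5b
2) 666.667ms=6/5b +666.667ms=6/5b
3) 1333.333ms=12/5b +666.667ms=6/5b
4) 2000.0ms=18/5b +666.667ms=6/5b
5) 2666.667ms=24/5b +666.667ms=6/5b
6) 3333.333ms=6b +1428.571ms=18/7b
7) 4761.905ms=60/7b +476.19ms=6/7b
8) 5238.095ms=66/7b +238.095ms=3/7b
9) 5476.19ms=69/7b +238.095ms=3/7b
10) 5714.286ms=72/7b +476.19ms=6/7b
11) 6190.476ms=78/7b +476.19ms=6/7b
Σ=12b of 12 (108bpm 6/8) — PASS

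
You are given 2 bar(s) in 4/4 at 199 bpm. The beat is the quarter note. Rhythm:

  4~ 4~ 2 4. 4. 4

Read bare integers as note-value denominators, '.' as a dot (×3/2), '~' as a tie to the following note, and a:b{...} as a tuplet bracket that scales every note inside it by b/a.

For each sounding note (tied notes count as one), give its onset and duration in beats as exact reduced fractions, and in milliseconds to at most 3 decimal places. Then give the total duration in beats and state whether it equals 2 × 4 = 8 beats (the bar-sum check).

1) 0.0ms=0b +1206.03ms=4b
2) 1206.03ms=4b +452.261ms=3/2b
3) 1658.291ms=11/2b +452.261ms=3/2b
4) 2110.553ms=7b +301.508ms=1b
Σ=8b of 8 (199bpm 4/4) — PASS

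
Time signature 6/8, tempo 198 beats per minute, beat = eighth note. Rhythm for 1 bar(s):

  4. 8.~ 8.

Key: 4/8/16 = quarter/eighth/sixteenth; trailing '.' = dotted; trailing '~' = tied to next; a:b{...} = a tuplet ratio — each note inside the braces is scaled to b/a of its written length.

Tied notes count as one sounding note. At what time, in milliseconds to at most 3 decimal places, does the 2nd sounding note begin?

1. 0.0ms @ 0 + 909.091ms (3)
2. 909.091ms @ 3 + 909.091ms (3)

note 2 onset = 3b = 909.091ms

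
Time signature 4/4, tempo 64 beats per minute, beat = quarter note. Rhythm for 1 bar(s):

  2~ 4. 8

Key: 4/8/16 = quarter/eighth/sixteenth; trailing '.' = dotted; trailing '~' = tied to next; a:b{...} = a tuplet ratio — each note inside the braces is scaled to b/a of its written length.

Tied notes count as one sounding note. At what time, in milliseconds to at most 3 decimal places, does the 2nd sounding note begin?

1. 0.0ms @ 0 + 3281.25ms (7/2)
2. 3281.25ms @ 7/2 + 468.75ms (1/2)

note 2 onset = 7/2b = 3281.25ms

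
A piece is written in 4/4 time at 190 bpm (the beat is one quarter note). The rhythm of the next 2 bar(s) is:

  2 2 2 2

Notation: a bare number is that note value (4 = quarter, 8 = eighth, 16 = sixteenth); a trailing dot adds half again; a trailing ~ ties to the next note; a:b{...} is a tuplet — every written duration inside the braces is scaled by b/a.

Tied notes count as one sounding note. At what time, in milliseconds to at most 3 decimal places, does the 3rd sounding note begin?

1. 0.0ms @ 0 + 631.579ms (2)
2. 631.579ms @ 2 + 631.579ms (2)
3. 1263.158ms @ 4 + 631.579ms (2)
4. 1894.737ms @ 6 + 631.579ms (2)

note 3 onset = 4b = 1263.158ms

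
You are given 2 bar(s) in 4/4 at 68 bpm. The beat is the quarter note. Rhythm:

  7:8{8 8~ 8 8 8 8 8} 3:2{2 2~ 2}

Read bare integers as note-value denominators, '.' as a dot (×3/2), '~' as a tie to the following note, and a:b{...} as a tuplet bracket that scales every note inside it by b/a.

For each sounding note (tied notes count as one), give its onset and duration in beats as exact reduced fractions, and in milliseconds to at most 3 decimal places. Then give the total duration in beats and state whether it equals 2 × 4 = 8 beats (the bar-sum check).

1) 0.0ms=0b +504.202ms=4/7b
2) 504.202ms=4/7b +1008.403ms=8/7b
3) 1512.605ms=12/7b +504.202ms=4/7b
4) 2016.807ms=16/7b +504.202ms=4/7b
5) 2521.008ms=20/7b +504.202ms=4/7b
6) 3025.21ms=24/7b +504.202ms=4/7b
7) 3529.412ms=4b +1176.471ms=4/3b
8) 4705.882ms=16/3b +2352.941ms=8/3b
Σ=8b of 8 (68bpm 4/4) — PASS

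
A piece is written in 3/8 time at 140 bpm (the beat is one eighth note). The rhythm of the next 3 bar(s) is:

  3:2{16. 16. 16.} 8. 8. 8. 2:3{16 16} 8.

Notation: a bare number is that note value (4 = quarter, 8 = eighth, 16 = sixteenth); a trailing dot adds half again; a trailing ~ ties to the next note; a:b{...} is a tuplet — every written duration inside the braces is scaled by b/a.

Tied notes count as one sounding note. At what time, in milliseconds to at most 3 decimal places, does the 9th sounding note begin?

note 9 onset = 15/2b = 3214.286ms

1. 0.0ms @ 0 + 214.286ms (1/2)
2. 214.286ms @ 1/2 + 214.286ms (1/2)
3. 428.571ms @ 1 + 214.286ms (1/2)
4. 642.857ms @ 3/2 + 642.857ms (3/2)
5. 1285.714ms @ 3 + 642.857ms (3/2)
6. 1928.571ms @ 9/2 + 642.857ms (3/2)
7. 2571.429ms @ 6 + 321.429ms (3/4)
8. 2892.857ms @ 27/4 + 321.429ms (3/4)
9. 3214.286ms @ 15/2 + 642.857ms (3/2)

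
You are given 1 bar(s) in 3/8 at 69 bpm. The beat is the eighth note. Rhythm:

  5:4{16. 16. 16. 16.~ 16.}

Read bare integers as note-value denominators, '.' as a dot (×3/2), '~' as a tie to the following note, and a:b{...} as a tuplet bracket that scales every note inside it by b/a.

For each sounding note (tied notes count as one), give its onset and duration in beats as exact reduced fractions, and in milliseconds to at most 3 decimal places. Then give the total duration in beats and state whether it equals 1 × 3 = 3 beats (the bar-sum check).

1) 0.0ms=0b +521.739ms=3/5b
2) 521.739ms=3/5b +521.739ms=3/5b
3) 1043.478ms=6/5b +521.739ms=3/5b
4) 1565.217ms=9/5b +1043.478ms=6/5b
Σ=3b of 3 (69bpm 3/8) — PASS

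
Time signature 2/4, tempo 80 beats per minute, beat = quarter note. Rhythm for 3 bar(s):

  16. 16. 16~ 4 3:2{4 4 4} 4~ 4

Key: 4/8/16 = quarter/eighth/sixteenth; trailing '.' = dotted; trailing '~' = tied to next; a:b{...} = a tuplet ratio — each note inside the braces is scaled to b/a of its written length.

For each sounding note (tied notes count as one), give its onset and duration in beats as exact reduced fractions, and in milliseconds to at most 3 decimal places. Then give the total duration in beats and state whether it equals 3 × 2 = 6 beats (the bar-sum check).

1) 0.0ms=0b +281.25ms=3/8b
2) 281.25ms=3/8b +281.25ms=3/8b
3) 562.5ms=3/4b +937.5ms=5/4b
4) 1500.0ms=2b +500.0ms=2/3b
5) 2000.0ms=8/3b +500.0ms=2/3b
6) 2500.0ms=10/3b +500.0ms=2/3b
7) 3000.0ms=4b +1500.0ms=2b
Σ=6b of 6 (80bpm 2/4) — PASS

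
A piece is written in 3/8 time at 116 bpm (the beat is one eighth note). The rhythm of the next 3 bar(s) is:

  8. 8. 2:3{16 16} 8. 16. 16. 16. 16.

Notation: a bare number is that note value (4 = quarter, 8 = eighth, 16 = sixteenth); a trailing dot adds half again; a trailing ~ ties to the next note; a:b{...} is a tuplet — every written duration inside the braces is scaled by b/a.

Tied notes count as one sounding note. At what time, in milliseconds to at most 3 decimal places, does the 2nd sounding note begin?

1. 0.0ms @ 0 + 775.862ms (3/2)
2. 775.862ms @ 3/2 + 775.862ms (3/2)
3. 1551.724ms @ 3 + 387.931ms (3/4)
4. 1939.655ms @ 15/4 + 387.931ms (3/4)
5. 2327.586ms @ 9/2 + 775.862ms (3/2)
6. 3103.448ms @ 6 + 387.931ms (3/4)
7. 3491.379ms @ 27/4 + 387.931ms (3/4)
8. 3879.31ms @ 15/2 + 387.931ms (3/4)
9. 4267.241ms @ 33/4 + 387.931ms (3/4)

note 2 onset = 3/2b = 775.862ms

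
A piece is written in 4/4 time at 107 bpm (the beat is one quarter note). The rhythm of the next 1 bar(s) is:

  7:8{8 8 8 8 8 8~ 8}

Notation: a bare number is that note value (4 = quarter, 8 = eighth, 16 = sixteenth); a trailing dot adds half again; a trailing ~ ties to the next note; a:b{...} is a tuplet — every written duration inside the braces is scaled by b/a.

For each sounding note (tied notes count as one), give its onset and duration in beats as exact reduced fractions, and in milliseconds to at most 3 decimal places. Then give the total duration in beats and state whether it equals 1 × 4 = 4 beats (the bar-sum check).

1) 0.0ms=0b +320.427ms=4/7b
2) 320.427ms=4/7b +320.427ms=4/7b
3) 640.854ms=8/7b +320.427ms=4/7b
4) 961.282ms=12/7b +320.427ms=4/7b
5) 1281.709ms=16/7b +320.427ms=4/7b
6) 1602.136ms=20/7b +640.854ms=8/7b
Σ=4b of 4 (107bpm 4/4) — PASS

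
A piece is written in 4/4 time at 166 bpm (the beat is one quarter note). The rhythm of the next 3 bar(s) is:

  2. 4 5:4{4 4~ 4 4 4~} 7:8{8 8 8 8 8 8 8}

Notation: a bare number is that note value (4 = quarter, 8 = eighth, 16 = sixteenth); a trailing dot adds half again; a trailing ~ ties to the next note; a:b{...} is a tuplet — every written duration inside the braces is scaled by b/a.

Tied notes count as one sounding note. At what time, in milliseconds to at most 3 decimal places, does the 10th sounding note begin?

1. 0.0ms @ 0 + 1084.337ms (3)
2. 1084.337ms @ 3 + 361.446ms (1)
3. 1445.783ms @ 4 + 289.157ms (4/5)
4. 1734.94ms @ 24/5 + 578.313ms (8/5)
5. 2313.253ms @ 32/5 + 289.157ms (4/5)
6. 2602.41ms @ 36/5 + 495.697ms (48/35)
7. 3098.107ms @ 60/7 + 206.54ms (4/7)
8. 3304.647ms @ 64/7 + 206.54ms (4/7)
9. 3511.188ms @ 68/7 + 206.54ms (4/7)
10. 3717.728ms @ 72/7 + 206.54ms (4/7)
11. 3924.269ms @ 76/7 + 206.54ms (4/7)
12. 4130.809ms @ 80/7 + 206.54ms (4/7)

note 10 onset = 72/7b = 3717.728ms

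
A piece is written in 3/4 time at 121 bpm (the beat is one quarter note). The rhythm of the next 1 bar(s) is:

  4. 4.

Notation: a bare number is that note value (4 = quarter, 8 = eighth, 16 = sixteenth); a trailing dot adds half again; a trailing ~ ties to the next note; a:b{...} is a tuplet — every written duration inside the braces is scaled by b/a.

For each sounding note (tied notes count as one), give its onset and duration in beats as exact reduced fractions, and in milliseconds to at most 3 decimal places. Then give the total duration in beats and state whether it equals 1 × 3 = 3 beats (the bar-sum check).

1) 0.0ms=0b +743.802ms=3/2b
2) 743.802ms=3/2b +743.802ms=3/2b
Σ=3b of 3 (121bpm 3/4) — PASS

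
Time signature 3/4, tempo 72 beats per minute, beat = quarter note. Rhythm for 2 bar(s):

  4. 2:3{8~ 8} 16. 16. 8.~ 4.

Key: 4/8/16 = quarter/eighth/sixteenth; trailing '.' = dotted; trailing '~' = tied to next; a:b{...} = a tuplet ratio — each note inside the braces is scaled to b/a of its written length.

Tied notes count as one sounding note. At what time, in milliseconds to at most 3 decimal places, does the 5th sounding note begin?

note 5 onset = 15/4b = 3125.0ms

1. 0.0ms @ 0 + 1250.0ms (3/2)
2. 1250.0ms @ 3/2 + 1250.0ms (3/2)
3. 2500.0ms @ 3 + 312.5ms (3/8)
4. 2812.5ms @ 27/8 + 312.5ms (3/8)
5. 3125.0ms @ 15/4 + 1875.0ms (9/4)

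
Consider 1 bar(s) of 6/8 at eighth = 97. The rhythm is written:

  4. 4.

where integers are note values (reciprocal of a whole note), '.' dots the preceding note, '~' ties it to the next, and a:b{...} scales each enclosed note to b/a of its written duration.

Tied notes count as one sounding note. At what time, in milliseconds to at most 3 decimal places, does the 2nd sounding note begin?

note 2 onset = 3b = 1855.67ms

1. 0.0ms @ 0 + 1855.67ms (3)
2. 1855.67ms @ 3 + 1855.67ms (3)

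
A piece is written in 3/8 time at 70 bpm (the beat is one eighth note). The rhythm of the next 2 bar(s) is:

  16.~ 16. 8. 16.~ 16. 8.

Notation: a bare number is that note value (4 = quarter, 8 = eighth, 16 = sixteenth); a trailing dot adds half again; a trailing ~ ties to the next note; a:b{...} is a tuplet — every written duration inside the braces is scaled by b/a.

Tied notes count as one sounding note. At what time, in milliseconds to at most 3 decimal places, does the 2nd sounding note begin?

note 2 onset = 3/2b = 1285.714ms

1. 0.0ms @ 0 + 1285.714ms (3/2)
2. 1285.714ms @ 3/2 + 1285.714ms (3/2)
3. 2571.429ms @ 3 + 1285.714ms (3/2)
4. 3857.143ms @ 9/2 + 1285.714ms (3/2)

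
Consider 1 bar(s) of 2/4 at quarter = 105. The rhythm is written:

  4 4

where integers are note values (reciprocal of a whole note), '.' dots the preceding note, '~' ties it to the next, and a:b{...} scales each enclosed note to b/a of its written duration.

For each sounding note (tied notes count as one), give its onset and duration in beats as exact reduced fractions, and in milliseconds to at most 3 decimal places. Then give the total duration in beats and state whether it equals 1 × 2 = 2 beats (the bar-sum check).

1) 0.0ms=0b +571.429ms=1b
2) 571.429ms=1b +571.429ms=1b
Σ=2b of 2 (105bpm 2/4) — PASS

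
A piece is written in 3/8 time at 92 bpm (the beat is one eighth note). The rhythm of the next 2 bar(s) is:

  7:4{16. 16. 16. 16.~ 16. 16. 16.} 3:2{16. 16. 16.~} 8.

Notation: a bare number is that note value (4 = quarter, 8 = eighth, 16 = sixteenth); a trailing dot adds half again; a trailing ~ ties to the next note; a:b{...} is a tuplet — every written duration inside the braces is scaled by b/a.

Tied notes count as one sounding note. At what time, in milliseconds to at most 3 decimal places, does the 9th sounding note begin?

note 9 onset = 4b = 2608.696ms

1. 0.0ms @ 0 + 279.503ms (3/7)
2. 279.503ms @ 3/7 + 279.503ms (3/7)
3. 559.006ms @ 6/7 + 279.503ms (3/7)
4. 838.509ms @ 9/7 + 559.006ms (6/7)
5. 1397.516ms @ 15/7 + 279.503ms (3/7)
6. 1677.019ms @ 18/7 + 279.503ms (3/7)
7. 1956.522ms @ 3 + 326.087ms (1/2)
8. 2282.609ms @ 7/2 + 326.087ms (1/2)
9. 2608.696ms @ 4 + 1304.348ms (2)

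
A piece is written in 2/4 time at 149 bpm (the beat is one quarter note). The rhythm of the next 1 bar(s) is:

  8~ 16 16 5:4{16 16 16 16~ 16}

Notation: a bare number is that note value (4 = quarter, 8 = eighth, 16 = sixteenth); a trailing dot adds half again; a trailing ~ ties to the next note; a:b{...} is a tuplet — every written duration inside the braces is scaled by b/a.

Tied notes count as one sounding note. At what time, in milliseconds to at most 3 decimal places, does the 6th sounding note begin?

note 6 onset = 8/5b = 644.295ms

1. 0.0ms @ 0 + 302.013ms (3/4)
2. 302.013ms @ 3/4 + 100.671ms (1/4)
3. 402.685ms @ 1 + 80.537ms (1/5)
4. 483.221ms @ 6/5 + 80.537ms (1/5)
5. 563.758ms @ 7/5 + 80.537ms (1/5)
6. 644.295ms @ 8/5 + 161.074ms (2/5)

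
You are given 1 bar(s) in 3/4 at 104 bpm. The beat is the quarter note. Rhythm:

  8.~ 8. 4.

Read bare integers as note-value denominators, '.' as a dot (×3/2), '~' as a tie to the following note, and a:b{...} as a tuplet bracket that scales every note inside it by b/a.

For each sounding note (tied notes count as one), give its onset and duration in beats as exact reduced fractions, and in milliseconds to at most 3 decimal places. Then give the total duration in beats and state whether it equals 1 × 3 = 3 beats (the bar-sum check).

1) 0.0ms=0b +865.385ms=3/2b
2) 865.385ms=3/2b +865.385ms=3/2b
Σ=3b of 3 (104bpm 3/4) — PASS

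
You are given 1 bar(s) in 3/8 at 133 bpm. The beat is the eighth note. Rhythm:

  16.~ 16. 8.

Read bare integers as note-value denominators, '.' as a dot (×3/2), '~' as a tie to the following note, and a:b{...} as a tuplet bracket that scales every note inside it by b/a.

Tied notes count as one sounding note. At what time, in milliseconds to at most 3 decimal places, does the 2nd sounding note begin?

note 2 onset = 3/2b = 676.692ms

1. 0.0ms @ 0 + 676.692ms (3/2)
2. 676.692ms @ 3/2 + 676.692ms (3/2)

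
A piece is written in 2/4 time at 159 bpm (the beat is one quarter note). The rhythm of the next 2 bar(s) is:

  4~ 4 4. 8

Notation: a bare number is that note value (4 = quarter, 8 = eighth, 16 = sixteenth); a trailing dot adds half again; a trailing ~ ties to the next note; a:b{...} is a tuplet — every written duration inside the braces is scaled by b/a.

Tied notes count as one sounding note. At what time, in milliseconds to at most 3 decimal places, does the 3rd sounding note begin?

1. 0.0ms @ 0 + 754.717ms (2)
2. 754.717ms @ 2 + 566.038ms (3/2)
3. 1320.755ms @ 7/2 + 188.679ms (1/2)

note 3 onset = 7/2b = 1320.755ms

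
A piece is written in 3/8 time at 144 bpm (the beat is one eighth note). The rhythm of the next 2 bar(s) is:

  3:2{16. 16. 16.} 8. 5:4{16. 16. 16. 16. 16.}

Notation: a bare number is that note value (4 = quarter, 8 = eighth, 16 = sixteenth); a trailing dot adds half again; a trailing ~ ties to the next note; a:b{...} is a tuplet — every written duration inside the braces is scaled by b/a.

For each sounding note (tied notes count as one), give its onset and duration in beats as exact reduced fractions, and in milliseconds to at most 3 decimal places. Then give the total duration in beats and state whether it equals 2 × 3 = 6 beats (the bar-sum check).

1) 0.0ms=0b +208.333ms=1/2b
2) 208.333ms=1/2b +208.333ms=1/2b
3) 416.667ms=1b +208.333ms=1/2b
4) 625.0ms=3/2b +625.0ms=3/2b
5) 1250.0ms=3b +250.0ms=3/5b
6) 1500.0ms=18/5b +250.0ms=3/5b
7) 1750.0ms=21/5b +250.0ms=3/5b
8) 2000.0ms=24/5b +250.0ms=3/5b
9) 2250.0ms=27/5b +250.0ms=3/5b
Σ=6b of 6 (144bpm 3/8) — PASS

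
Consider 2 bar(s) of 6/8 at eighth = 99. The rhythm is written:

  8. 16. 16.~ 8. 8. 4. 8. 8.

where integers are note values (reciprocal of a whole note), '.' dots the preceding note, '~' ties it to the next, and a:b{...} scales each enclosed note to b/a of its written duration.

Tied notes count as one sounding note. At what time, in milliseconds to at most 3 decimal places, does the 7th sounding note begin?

note 7 onset = 21/2b = 6363.636ms

1. 0.0ms @ 0 + 909.091ms (3/2)
2. 909.091ms @ 3/2 + 454.545ms (3/4)
3. 1363.636ms @ 9/4 + 1363.636ms (9/4)
4. 2727.273ms @ 9/2 + 909.091ms (3/2)
5. 3636.364ms @ 6 + 1818.182ms (3)
6. 5454.545ms @ 9 + 909.091ms (3/2)
7. 6363.636ms @ 21/2 + 909.091ms (3/2)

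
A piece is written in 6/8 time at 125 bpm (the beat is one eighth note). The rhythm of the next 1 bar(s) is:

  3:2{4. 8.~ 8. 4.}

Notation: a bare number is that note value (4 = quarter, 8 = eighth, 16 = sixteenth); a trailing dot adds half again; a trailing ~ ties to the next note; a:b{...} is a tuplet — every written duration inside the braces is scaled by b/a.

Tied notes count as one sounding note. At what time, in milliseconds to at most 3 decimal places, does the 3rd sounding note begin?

note 3 onset = 4b = 1920.0ms

1. 0.0ms @ 0 + 960.0ms (2)
2. 960.0ms @ 2 + 960.0ms (2)
3. 1920.0ms @ 4 + 960.0ms (2)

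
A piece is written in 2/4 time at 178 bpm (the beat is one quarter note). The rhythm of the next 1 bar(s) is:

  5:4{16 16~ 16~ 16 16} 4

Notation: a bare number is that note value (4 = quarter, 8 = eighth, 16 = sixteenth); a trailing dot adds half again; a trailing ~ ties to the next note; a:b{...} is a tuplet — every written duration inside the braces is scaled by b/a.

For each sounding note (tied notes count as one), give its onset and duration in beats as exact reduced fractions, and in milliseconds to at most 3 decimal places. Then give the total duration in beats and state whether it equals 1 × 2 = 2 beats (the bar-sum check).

1) 0.0ms=0b +67.416ms=1/5b
2) 67.416ms=1/5b +202.247ms=3/5b
3) 269.663ms=4/5b +67.416ms=1/5b
4) 337.079ms=1b +337.079ms=1b
Σ=2b of 2 (178bpm 2/4) — PASS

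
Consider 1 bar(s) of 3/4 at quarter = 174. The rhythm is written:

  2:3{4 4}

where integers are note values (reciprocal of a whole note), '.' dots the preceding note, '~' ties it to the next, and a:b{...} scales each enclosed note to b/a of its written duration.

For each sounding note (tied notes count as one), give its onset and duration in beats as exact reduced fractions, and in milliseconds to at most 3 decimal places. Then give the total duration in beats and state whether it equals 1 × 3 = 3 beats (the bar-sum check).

1) 0.0ms=0b +517.241ms=3/2b
2) 517.241ms=3/2b +517.241ms=3/2b
Σ=3b of 3 (174bpm 3/4) — PASS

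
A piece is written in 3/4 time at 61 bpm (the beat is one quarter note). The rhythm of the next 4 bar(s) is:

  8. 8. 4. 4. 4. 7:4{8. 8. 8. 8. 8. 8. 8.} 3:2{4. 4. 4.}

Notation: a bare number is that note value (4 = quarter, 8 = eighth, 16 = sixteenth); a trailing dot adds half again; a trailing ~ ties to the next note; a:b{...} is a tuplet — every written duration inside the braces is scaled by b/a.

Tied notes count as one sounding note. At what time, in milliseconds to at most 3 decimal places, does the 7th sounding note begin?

note 7 onset = 45/7b = 6323.185ms

1. 0.0ms @ 0 + 737.705ms (3/4)
2. 737.705ms @ 3/4 + 737.705ms (3/4)
3. 1475.41ms @ 3/2 + 1475.41ms (3/2)
4. 2950.82ms @ 3 + 1475.41ms (3/2)
5. 4426.23ms @ 9/2 + 1475.41ms (3/2)
6. 5901.639ms @ 6 + 421.546ms (3/7)
7. 6323.185ms @ 45/7 + 421.546ms (3/7)
8. 6744.731ms @ 48/7 + 421.546ms (3/7)
9. 7166.276ms @ 51/7 + 421.546ms (3/7)
10. 7587.822ms @ 54/7 + 421.546ms (3/7)
11. 8009.368ms @ 57/7 + 421.546ms (3/7)
12. 8430.913ms @ 60/7 + 421.546ms (3/7)
13. 8852.459ms @ 9 + 983.607ms (1)
14. 9836.066ms @ 10 + 983.607ms (1)
15. 10819.672ms @ 11 + 983.607ms (1)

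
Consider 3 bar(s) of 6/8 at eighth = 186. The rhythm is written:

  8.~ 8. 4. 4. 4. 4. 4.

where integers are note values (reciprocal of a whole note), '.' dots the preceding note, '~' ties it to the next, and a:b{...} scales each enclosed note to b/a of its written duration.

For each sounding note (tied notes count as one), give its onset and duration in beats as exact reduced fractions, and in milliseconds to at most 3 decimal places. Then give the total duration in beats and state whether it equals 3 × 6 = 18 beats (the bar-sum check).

1) 0.0ms=0b +967.742ms=3b
2) 967.742ms=3b +967.742ms=3b
3) 1935.484ms=6b +967.742ms=3b
4) 2903.226ms=9b +967.742ms=3b
5) 3870.968ms=12b +967.742ms=3b
6) 4838.71ms=15b +967.742ms=3b
Σ=18b of 18 (186bpm 6/8) — PASS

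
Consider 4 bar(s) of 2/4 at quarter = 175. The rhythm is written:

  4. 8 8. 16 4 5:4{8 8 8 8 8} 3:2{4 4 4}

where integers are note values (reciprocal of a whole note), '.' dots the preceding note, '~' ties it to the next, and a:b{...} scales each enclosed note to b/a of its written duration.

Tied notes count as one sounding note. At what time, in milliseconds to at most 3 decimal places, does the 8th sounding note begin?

1. 0.0ms @ 0 + 514.286ms (3/2)
2. 514.286ms @ 3/2 + 171.429ms (1/2)
3. 685.714ms @ 2 + 257.143ms (3/4)
4. 942.857ms @ 11/4 + 85.714ms (1/4)
5. 1028.571ms @ 3 + 342.857ms (1)
6. 1371.429ms @ 4 + 137.143ms (2/5)
7. 1508.571ms @ 22/5 + 137.143ms (2/5)
8. 1645.714ms @ 24/5 + 137.143ms (2/5)
9. 1782.857ms @ 26/5 + 137.143ms (2/5)
10. 1920.0ms @ 28/5 + 137.143ms (2/5)
11. 2057.143ms @ 6 + 228.571ms (2/3)
12. 2285.714ms @ 20/3 + 228.571ms (2/3)
13. 2514.286ms @ 22/3 + 228.571ms (2/3)

note 8 onset = 24/5b = 1645.714ms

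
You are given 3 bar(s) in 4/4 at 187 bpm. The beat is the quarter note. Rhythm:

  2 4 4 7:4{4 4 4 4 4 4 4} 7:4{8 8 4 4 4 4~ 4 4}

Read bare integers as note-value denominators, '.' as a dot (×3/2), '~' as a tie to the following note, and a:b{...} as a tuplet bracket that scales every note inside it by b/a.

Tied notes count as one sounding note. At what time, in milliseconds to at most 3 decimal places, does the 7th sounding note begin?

1. 0.0ms @ 0 + 641.711ms (2)
2. 641.711ms @ 2 + 320.856ms (1)
3. 962.567ms @ 3 + 320.856ms (1)
4. 1283.422ms @ 4 + 183.346ms (4/7)
5. 1466.769ms @ 32/7 + 183.346ms (4/7)
6. 1650.115ms @ 36/7 + 183.346ms (4/7)
7. 1833.461ms @ 40/7 + 183.346ms (4/7)
8. 2016.807ms @ 44/7 + 183.346ms (4/7)
9. 2200.153ms @ 48/7 + 183.346ms (4/7)
10. 2383.499ms @ 52/7 + 183.346ms (4/7)
11. 2566.845ms @ 8 + 91.673ms (2/7)
12. 2658.518ms @ 58/7 + 91.673ms (2/7)
13. 2750.191ms @ 60/7 + 183.346ms (4/7)
14. 2933.537ms @ 64/7 + 183.346ms (4/7)
15. 3116.883ms @ 68/7 + 183.346ms (4/7)
16. 3300.229ms @ 72/7 + 366.692ms (8/7)
17. 3666.921ms @ 80/7 + 183.346ms (4/7)

note 7 onset = 40/7b = 1833.461ms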